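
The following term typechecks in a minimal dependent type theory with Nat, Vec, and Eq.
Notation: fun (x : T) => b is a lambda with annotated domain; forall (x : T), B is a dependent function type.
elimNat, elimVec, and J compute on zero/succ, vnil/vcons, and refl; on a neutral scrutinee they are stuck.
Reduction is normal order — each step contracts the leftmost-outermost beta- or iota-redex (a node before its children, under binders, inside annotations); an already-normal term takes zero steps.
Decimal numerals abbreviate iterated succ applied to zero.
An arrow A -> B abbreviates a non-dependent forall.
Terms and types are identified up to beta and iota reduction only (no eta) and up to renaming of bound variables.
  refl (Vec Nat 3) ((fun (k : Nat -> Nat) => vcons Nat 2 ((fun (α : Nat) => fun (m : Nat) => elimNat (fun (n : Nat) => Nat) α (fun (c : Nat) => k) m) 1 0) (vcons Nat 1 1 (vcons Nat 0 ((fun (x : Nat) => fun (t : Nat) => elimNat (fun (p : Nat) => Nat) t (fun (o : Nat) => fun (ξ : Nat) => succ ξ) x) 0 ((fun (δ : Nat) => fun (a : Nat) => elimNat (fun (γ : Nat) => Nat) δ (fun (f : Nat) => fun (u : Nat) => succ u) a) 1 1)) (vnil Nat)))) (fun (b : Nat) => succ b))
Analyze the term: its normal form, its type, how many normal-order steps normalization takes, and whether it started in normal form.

reduced normal form:
  refl (Vec Nat 3) (vcons Nat 2 1 (vcons Nat 1 1 (vcons Nat 0 2 (vnil Nat))))
type:
  Eq (Vec Nat 3) (vcons Nat 2 1 (vcons Nat 1 1 (vcons Nat 0 2 (vnil Nat)))) (vcons Nat 2 1 (vcons Nat 1 1 (vcons Nat 0 2 (vnil Nat))))
normal-order step count: 13
started in normal form: no
first contracted redex: a beta-redex


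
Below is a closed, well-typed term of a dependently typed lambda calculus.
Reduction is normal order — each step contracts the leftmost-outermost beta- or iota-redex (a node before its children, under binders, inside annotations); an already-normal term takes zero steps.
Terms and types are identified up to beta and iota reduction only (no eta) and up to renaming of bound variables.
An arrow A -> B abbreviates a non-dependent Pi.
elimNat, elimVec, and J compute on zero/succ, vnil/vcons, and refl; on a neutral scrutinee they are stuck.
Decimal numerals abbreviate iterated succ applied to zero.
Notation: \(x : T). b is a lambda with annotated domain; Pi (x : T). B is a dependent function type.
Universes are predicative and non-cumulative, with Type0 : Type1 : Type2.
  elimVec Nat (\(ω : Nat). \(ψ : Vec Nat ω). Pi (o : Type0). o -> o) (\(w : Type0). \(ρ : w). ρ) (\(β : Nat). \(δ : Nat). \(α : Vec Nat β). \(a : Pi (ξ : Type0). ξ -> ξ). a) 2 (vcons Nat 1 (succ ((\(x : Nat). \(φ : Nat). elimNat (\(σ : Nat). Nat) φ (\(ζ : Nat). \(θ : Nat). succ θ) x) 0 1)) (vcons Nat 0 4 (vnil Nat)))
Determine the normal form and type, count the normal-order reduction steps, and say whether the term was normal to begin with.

reduced normal form:
  \(ω : Type0). \(ψ : ω). ψ
type:
  Pi (ω : Type0). ω -> ω
reduction steps (normal order): 11
term was already normal: no
first contracted redex: an elimVec iota-redex


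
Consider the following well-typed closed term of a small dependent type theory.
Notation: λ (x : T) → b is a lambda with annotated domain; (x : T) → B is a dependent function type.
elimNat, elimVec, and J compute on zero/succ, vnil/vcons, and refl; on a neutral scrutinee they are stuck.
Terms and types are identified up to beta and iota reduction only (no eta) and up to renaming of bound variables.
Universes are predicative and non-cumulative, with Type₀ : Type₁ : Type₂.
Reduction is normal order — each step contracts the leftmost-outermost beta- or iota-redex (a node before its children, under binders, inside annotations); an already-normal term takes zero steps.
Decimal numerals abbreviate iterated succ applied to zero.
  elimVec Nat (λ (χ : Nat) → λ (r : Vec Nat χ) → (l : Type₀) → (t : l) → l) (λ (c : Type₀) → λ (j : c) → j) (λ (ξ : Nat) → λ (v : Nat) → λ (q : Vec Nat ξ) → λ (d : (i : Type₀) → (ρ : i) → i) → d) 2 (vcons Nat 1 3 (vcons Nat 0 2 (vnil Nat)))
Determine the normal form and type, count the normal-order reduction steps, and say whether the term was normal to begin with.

resulting normal form:
  λ (χ : Type₀) → λ (r : χ) → r
the term's type:
  (χ : Type₀) → (r : χ) → χ
normal-order step count: 11
started in normal form: no
first contracted redex: an elimVec iota-redex


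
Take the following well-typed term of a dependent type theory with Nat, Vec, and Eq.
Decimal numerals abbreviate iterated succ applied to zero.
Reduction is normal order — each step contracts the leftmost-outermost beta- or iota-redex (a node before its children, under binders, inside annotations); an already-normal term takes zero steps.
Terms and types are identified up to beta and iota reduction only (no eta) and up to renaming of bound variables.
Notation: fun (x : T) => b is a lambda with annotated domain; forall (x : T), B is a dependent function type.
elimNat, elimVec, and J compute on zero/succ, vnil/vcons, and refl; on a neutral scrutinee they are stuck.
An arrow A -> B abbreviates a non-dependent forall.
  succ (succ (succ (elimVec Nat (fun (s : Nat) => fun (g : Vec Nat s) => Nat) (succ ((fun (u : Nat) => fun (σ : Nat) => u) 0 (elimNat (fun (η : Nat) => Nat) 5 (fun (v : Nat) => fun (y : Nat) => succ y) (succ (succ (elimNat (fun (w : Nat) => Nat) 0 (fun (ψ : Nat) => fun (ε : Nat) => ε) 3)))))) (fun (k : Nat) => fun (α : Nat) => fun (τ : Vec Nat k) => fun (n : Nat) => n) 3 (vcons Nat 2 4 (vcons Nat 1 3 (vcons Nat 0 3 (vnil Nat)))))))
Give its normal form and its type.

resulting normal form:
  4
inferred type:
  Nat
observation: 18 normal-order steps separate the term from its normal form.


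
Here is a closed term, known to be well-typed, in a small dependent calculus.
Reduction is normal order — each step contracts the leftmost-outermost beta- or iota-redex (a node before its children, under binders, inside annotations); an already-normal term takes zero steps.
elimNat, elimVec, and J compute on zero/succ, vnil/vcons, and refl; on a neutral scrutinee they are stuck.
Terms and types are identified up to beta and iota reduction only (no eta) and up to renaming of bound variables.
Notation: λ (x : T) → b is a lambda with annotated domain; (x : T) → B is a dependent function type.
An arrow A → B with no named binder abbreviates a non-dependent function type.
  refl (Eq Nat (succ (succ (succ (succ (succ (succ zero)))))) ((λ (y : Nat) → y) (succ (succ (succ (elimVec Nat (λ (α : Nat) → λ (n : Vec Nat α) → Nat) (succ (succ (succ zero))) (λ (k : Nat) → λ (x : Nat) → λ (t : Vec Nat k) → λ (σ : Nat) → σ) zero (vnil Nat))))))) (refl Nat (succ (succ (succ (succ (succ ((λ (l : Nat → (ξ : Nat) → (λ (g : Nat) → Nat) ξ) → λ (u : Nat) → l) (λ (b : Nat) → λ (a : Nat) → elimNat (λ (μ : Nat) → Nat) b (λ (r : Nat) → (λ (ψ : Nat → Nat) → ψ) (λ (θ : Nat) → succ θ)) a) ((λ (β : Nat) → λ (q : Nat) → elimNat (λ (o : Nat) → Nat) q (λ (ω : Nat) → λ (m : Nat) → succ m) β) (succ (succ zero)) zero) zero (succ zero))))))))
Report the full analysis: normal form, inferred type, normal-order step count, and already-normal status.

resulting normal form:
  refl (Eq Nat (succ (succ (succ (succ (succ (succ zero)))))) (succ (succ (succ (succ (succ (succ zero))))))) (refl Nat (succ (succ (succ (succ (succ (succ zero)))))))
the term's type:
  Eq (Eq Nat (succ (succ (succ (succ (succ (succ zero)))))) (succ (succ (succ (succ (succ (succ zero))))))) (refl Nat (succ (succ (succ (succ (succ (succ zero))))))) (refl Nat (succ (succ (succ (succ (succ (succ zero)))))))
normal-order step count: 11
started in normal form: no
first redex: a beta-redex


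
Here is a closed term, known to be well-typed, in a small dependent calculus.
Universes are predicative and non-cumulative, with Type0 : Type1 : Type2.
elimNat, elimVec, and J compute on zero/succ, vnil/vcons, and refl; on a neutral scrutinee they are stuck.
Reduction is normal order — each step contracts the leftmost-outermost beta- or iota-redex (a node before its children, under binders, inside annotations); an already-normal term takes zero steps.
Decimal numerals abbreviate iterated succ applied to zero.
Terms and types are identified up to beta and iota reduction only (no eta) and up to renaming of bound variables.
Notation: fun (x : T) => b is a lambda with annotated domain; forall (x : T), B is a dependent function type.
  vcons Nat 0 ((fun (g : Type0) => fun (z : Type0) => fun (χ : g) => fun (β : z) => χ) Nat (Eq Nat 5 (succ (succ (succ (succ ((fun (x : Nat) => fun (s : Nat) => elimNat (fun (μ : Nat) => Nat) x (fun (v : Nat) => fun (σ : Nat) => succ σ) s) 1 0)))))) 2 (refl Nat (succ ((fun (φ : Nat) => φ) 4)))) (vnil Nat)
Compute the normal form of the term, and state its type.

reduced normal form:
  vcons Nat 0 2 (vnil Nat)
the term's type:
  Vec Nat 1


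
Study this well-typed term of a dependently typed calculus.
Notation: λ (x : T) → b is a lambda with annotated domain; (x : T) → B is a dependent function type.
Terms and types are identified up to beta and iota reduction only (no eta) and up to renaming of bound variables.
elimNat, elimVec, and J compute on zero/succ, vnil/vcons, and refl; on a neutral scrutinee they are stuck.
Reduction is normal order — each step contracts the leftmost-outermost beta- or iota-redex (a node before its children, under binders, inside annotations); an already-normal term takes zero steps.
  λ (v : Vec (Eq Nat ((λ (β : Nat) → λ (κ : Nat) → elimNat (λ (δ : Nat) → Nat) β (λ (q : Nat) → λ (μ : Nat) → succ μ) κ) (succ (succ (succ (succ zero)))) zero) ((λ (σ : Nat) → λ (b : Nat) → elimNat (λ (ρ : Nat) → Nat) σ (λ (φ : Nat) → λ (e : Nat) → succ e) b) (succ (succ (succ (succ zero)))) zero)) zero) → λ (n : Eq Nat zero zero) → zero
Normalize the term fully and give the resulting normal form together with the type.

reduced normal form:
  λ (v : Vec (Eq Nat (succ (succ (succ (succ zero)))) (succ (succ (succ (succ zero))))) zero) → λ (β : Eq Nat zero zero) → zero
type:
  (v : Vec (Eq Nat (succ (succ (succ (succ zero)))) (succ (succ (succ (succ zero))))) zero) → (β : Eq Nat zero zero) → Nat
observation: 6 normal-order steps separate the term from its normal form.


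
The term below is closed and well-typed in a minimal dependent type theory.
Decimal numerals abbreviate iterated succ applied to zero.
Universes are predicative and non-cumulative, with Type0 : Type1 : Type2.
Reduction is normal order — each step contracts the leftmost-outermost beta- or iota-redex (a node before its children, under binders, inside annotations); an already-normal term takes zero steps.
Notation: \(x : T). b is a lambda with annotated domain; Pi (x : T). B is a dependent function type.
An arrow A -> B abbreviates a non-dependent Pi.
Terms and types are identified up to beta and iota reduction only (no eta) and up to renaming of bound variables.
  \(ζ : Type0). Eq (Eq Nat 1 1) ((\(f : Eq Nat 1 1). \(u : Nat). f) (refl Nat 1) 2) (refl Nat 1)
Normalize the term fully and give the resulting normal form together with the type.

resulting normal form:
  \(ζ : Type0). Eq (Eq Nat 1 1) (refl Nat 1) (refl Nat 1)
type:
  Type0 -> Type0


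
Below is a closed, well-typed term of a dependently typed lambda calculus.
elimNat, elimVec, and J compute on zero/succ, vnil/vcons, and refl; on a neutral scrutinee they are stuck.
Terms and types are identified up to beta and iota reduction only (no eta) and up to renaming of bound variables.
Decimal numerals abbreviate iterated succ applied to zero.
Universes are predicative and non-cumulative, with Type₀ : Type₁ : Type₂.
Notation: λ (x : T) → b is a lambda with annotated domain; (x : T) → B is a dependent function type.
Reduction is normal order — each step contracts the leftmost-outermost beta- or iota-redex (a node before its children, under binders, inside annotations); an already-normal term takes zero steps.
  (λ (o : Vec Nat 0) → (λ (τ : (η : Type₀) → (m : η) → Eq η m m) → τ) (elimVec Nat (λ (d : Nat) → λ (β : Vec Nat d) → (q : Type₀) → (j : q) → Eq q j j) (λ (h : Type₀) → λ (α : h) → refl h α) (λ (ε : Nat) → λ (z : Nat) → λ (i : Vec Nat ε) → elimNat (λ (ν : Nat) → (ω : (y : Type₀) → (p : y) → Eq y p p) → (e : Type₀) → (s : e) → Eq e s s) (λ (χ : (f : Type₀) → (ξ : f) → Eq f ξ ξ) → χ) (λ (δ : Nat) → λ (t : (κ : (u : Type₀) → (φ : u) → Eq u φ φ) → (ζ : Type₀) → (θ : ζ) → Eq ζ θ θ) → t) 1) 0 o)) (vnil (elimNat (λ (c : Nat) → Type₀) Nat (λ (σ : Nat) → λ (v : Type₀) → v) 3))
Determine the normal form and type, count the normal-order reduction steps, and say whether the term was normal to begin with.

resulting normal form:
  λ (o : Type₀) → λ (τ : o) → refl o τ
the term's type:
  (o : Type₀) → (τ : o) → Eq o τ τ
normal-order step count: 3
already normal: no
first contracted redex: a beta-redex


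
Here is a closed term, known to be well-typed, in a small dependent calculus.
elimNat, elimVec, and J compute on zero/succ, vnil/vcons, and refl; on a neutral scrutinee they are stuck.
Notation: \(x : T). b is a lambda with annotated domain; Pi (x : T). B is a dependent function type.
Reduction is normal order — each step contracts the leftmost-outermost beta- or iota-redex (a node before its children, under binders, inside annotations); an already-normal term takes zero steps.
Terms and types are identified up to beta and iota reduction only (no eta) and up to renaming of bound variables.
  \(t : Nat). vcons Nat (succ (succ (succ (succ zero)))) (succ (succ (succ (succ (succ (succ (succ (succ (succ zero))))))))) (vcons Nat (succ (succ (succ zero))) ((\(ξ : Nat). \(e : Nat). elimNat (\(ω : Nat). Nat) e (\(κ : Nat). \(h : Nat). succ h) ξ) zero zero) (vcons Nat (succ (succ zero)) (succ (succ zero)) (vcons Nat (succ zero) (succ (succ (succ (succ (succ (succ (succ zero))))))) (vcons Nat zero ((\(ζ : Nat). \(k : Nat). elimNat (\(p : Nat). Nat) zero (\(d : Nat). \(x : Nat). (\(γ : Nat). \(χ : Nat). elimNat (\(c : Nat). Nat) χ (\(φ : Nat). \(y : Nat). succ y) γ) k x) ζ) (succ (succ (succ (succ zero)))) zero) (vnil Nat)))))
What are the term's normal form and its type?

resulting normal form:
  \(t : Nat). vcons Nat (succ (succ (succ (succ zero)))) (succ (succ (succ (succ (succ (succ (succ (succ (succ zero))))))))) (vcons Nat (succ (succ (succ zero))) zero (vcons Nat (succ (succ zero)) (succ (succ zero)) (vcons Nat (succ zero) (succ (succ (succ (succ (succ (succ (succ zero))))))) (vcons Nat zero zero (vnil Nat)))))
inferred type:
  Pi (t : Nat). Vec Nat (succ (succ (succ (succ (succ zero)))))
observation: the leftmost-outermost redex is a beta-redex, and normalization takes 30 steps.


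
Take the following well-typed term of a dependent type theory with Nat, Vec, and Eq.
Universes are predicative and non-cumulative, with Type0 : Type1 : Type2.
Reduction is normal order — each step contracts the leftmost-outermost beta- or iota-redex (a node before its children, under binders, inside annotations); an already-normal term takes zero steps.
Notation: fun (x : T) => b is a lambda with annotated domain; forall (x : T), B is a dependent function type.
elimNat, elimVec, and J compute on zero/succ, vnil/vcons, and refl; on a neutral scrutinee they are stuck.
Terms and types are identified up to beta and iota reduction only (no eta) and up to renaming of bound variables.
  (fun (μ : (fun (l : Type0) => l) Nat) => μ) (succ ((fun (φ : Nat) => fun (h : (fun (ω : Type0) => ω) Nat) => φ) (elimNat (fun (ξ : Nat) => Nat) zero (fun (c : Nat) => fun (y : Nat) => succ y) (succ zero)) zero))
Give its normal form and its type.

reduced normal form:
  succ (succ zero)
type:
  Nat
observation: contracting a beta-redex first, the term normalizes in 7 steps.


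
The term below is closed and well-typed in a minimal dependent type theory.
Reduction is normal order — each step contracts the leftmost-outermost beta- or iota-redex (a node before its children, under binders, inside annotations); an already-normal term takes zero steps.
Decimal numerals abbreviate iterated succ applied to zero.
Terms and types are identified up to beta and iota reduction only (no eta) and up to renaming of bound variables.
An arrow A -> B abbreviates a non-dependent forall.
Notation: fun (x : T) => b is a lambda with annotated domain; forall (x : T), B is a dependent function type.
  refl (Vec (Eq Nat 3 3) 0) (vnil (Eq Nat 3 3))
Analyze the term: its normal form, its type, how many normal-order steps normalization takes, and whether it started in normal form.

resulting normal form:
  refl (Vec (Eq Nat 3 3) 0) (vnil (Eq Nat 3 3))
the term's type:
  Eq (Vec (Eq Nat 3 3) 0) (vnil (Eq Nat 3 3)) (vnil (Eq Nat 3 3))
normal-order step count: 0
term was already normal: yes


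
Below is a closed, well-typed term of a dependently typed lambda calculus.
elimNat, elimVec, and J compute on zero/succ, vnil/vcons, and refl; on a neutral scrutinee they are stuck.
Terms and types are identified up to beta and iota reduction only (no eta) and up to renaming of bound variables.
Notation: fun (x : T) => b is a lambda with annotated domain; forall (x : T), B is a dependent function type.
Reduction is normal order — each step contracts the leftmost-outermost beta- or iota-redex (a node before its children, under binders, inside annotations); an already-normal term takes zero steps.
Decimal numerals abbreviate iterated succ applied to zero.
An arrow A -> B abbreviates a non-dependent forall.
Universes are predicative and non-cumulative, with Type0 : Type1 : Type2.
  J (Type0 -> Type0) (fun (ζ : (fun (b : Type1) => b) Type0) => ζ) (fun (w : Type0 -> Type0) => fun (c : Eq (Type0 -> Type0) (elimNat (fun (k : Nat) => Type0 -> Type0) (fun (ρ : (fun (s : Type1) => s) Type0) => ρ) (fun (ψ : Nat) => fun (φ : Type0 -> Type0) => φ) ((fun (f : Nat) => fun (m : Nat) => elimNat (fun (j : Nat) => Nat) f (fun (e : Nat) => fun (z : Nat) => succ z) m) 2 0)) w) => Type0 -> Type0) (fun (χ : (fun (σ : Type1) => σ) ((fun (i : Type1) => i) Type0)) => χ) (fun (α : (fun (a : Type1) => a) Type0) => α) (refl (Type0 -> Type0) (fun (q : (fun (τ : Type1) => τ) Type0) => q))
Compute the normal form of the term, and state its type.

normal form:
  fun (ζ : Type0) => ζ
type:
  Type0 -> Type0
observation: the first redex contracted is a J iota-redex; the normal form is reached in 3 normal-order steps.


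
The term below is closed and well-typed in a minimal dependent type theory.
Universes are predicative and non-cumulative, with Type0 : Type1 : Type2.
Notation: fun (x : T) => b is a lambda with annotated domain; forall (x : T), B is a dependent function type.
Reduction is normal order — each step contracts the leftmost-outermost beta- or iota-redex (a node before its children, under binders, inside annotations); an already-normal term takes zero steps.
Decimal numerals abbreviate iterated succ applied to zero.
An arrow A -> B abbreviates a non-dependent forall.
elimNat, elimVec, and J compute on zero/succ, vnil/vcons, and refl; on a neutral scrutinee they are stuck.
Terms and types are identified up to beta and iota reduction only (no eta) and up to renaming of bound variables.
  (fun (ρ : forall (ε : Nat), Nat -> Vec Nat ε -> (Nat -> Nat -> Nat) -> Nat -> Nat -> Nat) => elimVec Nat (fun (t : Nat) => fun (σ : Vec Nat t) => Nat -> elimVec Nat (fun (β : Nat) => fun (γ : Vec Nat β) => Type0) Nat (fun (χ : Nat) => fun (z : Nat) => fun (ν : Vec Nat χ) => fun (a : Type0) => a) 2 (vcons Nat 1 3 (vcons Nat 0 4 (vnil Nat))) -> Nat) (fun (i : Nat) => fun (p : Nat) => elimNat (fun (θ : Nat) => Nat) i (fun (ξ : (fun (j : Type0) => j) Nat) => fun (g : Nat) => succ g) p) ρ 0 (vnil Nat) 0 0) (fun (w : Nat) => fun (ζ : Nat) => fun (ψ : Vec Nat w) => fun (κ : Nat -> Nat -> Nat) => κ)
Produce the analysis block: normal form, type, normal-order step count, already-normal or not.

normal form:
  0
the term's type:
  Nat
normal-order step count: 5
already normal: no
first contracted redex: a beta-redex


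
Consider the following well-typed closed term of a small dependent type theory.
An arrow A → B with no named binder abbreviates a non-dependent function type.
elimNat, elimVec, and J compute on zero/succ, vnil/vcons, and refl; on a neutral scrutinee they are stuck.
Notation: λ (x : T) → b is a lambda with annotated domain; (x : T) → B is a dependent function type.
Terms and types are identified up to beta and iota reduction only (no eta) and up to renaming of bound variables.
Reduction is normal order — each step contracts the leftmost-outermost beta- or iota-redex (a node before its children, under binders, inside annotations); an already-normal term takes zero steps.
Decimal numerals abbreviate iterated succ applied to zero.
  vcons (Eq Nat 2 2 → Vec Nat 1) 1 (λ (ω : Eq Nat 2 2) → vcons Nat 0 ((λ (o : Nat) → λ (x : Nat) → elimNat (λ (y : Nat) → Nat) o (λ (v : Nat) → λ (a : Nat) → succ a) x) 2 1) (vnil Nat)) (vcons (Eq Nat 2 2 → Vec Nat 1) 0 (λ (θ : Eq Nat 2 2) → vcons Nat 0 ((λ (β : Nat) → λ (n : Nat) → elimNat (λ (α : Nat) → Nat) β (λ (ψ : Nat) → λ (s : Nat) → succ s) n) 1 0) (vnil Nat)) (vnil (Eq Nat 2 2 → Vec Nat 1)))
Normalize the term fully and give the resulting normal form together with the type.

resulting normal form:
  vcons (Eq Nat 2 2 → Vec Nat 1) 1 (λ (ω : Eq Nat 2 2) → vcons Nat 0 3 (vnil Nat)) (vcons (Eq Nat 2 2 → Vec Nat 1) 0 (λ (o : Eq Nat 2 2) → vcons Nat 0 1 (vnil Nat)) (vnil (Eq Nat 2 2 → Vec Nat 1)))
the term's type:
  Vec (Eq Nat 2 2 → Vec Nat 1) 2
observation: 9 normal-order steps normalize the term, beginning with a beta-redex.


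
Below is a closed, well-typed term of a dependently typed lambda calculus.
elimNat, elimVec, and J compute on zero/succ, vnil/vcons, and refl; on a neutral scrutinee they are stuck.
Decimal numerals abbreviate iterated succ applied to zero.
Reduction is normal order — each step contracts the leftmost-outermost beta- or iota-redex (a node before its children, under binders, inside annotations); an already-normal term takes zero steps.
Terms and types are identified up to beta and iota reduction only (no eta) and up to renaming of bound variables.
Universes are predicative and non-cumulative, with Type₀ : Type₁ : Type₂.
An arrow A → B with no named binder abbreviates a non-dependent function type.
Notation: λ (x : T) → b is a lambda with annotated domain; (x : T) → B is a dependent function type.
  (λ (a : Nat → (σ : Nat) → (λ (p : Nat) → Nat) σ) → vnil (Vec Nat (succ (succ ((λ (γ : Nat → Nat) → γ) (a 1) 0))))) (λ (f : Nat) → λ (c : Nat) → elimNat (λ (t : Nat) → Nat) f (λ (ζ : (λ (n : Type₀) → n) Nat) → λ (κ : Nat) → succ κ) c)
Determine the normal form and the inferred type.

resulting normal form:
  vnil (Vec Nat 3)
type:
  Vec (Vec Nat 3) 0


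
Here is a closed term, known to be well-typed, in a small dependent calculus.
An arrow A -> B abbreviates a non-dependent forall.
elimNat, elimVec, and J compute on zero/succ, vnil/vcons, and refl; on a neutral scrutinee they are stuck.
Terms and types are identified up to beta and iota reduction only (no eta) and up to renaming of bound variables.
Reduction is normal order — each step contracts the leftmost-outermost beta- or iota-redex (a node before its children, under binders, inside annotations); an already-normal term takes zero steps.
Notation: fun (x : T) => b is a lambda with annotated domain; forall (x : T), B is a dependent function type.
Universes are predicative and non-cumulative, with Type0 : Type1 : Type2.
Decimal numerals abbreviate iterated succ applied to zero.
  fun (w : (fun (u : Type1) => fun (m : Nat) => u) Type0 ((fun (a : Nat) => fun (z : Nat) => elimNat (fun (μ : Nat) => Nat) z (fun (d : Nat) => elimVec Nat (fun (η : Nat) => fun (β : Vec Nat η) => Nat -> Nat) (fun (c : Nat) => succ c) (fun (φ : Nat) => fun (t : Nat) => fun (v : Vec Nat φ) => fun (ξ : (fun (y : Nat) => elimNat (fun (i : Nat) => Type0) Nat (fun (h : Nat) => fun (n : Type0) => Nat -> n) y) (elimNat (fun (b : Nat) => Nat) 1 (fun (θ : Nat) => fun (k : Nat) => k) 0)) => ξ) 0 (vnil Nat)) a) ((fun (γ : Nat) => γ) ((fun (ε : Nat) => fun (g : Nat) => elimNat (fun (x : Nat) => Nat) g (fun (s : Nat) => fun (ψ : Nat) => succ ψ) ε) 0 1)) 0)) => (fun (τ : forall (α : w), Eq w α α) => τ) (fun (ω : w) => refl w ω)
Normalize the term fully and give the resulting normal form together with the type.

reduced normal form:
  fun (w : Type0) => fun (u : w) => refl w u
inferred type:
  forall (w : Type0), forall (u : w), Eq w u u
observation: 3 normal-order steps normalize the term, beginning with a beta-redex.


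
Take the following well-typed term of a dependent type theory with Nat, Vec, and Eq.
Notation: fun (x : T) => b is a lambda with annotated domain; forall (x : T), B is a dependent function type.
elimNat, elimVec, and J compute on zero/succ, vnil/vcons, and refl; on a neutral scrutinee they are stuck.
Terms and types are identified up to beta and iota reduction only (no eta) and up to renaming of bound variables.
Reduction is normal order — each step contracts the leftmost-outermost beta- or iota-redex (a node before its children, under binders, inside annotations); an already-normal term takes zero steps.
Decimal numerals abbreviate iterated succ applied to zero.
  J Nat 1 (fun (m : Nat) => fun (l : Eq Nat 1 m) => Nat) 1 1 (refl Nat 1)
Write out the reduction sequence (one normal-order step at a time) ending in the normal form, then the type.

normal-order reduction:
  J Nat 1 (fun (m : Nat) => fun (l : Eq Nat 1 m) => Nat) 1 1 (refl Nat 1)
  ~> 1
type:
  Nat


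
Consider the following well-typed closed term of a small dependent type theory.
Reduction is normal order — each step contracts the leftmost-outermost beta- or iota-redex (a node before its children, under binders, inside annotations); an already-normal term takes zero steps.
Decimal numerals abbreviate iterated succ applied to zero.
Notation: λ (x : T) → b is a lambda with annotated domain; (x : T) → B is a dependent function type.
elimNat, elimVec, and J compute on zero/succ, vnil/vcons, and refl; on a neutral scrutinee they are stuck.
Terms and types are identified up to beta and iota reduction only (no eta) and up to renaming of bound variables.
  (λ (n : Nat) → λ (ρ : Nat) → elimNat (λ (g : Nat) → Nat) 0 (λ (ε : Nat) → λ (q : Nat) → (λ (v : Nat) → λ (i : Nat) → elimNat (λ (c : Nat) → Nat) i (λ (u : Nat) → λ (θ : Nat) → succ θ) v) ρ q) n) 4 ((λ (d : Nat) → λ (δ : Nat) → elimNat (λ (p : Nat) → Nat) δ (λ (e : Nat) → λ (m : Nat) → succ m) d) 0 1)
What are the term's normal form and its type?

reduced normal form:
  4
inferred type:
  Nat


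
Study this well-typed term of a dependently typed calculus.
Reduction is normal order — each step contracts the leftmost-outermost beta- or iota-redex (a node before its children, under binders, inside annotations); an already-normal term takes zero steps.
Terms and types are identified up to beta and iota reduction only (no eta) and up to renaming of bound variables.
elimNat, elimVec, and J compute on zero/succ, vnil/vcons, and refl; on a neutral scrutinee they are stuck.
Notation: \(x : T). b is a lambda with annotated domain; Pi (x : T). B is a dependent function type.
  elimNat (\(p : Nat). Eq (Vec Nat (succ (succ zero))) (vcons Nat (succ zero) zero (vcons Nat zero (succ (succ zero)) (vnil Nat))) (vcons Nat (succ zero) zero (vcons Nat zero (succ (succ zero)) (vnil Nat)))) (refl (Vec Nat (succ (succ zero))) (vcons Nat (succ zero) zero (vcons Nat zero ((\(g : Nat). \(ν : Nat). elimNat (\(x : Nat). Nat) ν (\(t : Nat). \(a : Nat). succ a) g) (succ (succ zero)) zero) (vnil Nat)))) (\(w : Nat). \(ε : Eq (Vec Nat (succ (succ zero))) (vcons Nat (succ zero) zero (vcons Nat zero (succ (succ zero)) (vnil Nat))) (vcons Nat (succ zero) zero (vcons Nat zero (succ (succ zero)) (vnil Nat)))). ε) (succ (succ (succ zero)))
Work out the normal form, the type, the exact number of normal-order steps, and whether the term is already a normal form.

reduced normal form:
  refl (Vec Nat (succ (succ zero))) (vcons Nat (succ zero) zero (vcons Nat zero (succ (succ zero)) (vnil Nat)))
inferred type:
  Eq (Vec Nat (succ (succ zero))) (vcons Nat (succ zero) zero (vcons Nat zero (succ (succ zero)) (vnil Nat))) (vcons Nat (succ zero) zero (vcons Nat zero (succ (succ zero)) (vnil Nat)))
reduction steps (normal order): 19
term was already normal: no
first contracted redex: an elimNat iota-redex


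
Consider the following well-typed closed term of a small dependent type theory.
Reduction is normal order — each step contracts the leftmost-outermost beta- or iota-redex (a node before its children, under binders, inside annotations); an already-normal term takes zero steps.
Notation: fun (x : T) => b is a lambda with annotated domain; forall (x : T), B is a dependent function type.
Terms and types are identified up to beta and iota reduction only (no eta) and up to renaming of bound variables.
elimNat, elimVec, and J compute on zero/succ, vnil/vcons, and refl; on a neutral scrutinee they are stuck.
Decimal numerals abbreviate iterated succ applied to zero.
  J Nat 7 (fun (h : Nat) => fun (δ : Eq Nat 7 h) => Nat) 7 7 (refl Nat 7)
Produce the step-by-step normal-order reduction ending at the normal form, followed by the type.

reduction (normal order):
  J Nat 7 (fun (h : Nat) => fun (δ : Eq Nat 7 h) => Nat) 7 7 (refl Nat 7)
  ~> 7
the term's type:
  Nat


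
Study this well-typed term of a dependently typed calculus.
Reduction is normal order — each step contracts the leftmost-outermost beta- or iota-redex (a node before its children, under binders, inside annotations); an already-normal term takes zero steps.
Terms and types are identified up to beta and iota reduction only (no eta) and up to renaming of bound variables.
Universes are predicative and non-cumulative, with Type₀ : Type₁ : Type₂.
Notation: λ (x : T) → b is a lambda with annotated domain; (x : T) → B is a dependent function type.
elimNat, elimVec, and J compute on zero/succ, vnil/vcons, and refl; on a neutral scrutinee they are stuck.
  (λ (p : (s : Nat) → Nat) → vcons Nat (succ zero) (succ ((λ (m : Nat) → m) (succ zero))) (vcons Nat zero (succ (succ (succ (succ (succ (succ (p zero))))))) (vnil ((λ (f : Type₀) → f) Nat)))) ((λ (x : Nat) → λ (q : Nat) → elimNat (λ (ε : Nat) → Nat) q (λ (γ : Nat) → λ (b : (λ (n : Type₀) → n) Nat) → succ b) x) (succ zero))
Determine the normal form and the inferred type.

resulting normal form:
  vcons Nat (succ zero) (succ (succ zero)) (vcons Nat zero (succ (succ (succ (succ (succ (succ (succ zero))))))) (vnil Nat))
type:
  Vec Nat (succ (succ zero))
observation: the term reaches its normal form after 9 normal-order steps.


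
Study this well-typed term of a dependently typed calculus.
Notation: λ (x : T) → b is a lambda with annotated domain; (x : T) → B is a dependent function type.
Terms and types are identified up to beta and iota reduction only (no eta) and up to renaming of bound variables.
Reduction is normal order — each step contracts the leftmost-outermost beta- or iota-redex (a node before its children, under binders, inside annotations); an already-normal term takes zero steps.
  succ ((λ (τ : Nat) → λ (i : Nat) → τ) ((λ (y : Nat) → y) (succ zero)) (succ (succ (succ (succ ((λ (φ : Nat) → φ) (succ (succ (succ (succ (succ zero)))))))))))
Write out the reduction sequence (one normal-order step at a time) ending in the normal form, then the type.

normal-order reduction sequence:
  succ ((λ (τ : Nat) → λ (i : Nat) → τ) ((λ (y : Nat) → y) (succ zero)) (succ (succ (succ (succ ((λ (φ : Nat) → φ) (succ (succ (succ (succ (succ zero)))))))))))
  ~> succ ((λ (τ : Nat) → (λ (i : Nat) → i) (succ zero)) (succ (succ (succ (succ ((λ (y : Nat) → y) (succ (succ (succ (succ (succ zero)))))))))))
  ~> succ ((λ (τ : Nat) → τ) (succ zero))
  ~> succ (succ zero)
inferred type:
  Nat


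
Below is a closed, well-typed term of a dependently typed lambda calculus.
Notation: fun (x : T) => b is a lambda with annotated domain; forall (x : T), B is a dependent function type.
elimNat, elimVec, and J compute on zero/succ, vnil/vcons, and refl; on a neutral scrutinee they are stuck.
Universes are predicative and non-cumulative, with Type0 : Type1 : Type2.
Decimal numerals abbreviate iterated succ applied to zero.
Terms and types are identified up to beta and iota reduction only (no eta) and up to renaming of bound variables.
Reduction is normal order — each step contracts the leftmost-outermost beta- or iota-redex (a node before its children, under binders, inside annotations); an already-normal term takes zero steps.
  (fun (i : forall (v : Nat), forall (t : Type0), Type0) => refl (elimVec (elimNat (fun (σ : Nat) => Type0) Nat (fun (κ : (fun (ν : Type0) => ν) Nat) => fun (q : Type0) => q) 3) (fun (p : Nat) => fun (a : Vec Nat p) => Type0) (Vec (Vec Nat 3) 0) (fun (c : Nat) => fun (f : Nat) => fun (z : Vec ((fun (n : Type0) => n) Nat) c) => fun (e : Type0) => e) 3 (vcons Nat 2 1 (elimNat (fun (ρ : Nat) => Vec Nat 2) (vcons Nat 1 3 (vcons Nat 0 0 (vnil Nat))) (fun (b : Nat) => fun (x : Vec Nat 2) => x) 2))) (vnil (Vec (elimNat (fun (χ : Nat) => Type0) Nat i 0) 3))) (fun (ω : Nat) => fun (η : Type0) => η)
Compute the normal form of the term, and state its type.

reduced normal form:
  refl (Vec (Vec Nat 3) 0) (vnil (Vec Nat 3))
type:
  Eq (Vec (Vec Nat 3) 0) (vnil (Vec Nat 3)) (vnil (Vec Nat 3))
observation: reduction starts at a beta-redex, and 36 normal-order steps reach the normal form.


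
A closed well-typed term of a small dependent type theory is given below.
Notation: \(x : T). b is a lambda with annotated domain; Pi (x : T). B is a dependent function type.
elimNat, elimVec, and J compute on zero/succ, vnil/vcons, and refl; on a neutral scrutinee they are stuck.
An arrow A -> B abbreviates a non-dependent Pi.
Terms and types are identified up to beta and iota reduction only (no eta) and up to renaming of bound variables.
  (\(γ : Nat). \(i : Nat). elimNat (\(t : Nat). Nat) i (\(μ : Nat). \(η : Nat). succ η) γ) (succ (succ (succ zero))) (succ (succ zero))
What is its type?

type:
  Nat


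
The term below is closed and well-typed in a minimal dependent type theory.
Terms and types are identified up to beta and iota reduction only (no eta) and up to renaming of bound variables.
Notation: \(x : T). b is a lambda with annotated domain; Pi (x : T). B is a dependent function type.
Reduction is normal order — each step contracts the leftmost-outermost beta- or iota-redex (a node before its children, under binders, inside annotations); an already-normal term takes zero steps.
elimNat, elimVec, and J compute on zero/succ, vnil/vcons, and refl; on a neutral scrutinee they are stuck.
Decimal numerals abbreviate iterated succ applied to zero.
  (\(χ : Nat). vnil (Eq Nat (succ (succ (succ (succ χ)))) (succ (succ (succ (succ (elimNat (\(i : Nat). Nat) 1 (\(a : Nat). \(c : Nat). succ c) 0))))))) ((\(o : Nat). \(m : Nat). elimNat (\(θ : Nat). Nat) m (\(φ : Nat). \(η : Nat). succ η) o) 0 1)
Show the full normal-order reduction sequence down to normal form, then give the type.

reduction (normal order):
  (\(χ : Nat). vnil (Eq Nat (succ (succ (succ (succ χ)))) (succ (succ (succ (succ (elimNat (\(i : Nat). Nat) 1 (\(a : Nat). \(c : Nat). succ c) 0))))))) ((\(o : Nat). \(m : Nat). elimNat (\(θ : Nat). Nat) m (\(φ : Nat). \(η : Nat). succ η) o) 0 1)
  ~> vnil (Eq Nat (succ (succ (succ (succ ((\(χ : Nat). \(i : Nat). elimNat (\(a : Nat). Nat) i (\(c : Nat). \(o : Nat). succ o) χ) 0 1))))) (succ (succ (succ (succ (elimNat (\(m : Nat). Nat) 1 (\(θ : Nat). \(φ : Nat). succ φ) 0))))))
  ~> vnil (Eq Nat (succ (succ (succ (succ ((\(χ : Nat). elimNat (\(i : Nat). Nat) χ (\(a : Nat). \(c : Nat). succ c) 0) 1))))) (succ (succ (succ (succ (elimNat (\(o : Nat). Nat) 1 (\(m : Nat). \(θ : Nat). succ θ) 0))))))
  ~> vnil (Eq Nat (succ (succ (succ (succ (elimNat (\(χ : Nat). Nat) 1 (\(i : Nat). \(a : Nat). succ a) 0))))) (succ (succ (succ (succ (elimNat (\(c : Nat). Nat) 1 (\(o : Nat). \(m : Nat). succ m) 0))))))
  ~> vnil (Eq Nat 5 (succ (succ (succ (succ (elimNat (\(χ : Nat). Nat) 1 (\(i : Nat). \(a : Nat). succ a) 0))))))
  ~> vnil (Eq Nat 5 5)
the term's type:
  Vec (Eq Nat 5 5) 0


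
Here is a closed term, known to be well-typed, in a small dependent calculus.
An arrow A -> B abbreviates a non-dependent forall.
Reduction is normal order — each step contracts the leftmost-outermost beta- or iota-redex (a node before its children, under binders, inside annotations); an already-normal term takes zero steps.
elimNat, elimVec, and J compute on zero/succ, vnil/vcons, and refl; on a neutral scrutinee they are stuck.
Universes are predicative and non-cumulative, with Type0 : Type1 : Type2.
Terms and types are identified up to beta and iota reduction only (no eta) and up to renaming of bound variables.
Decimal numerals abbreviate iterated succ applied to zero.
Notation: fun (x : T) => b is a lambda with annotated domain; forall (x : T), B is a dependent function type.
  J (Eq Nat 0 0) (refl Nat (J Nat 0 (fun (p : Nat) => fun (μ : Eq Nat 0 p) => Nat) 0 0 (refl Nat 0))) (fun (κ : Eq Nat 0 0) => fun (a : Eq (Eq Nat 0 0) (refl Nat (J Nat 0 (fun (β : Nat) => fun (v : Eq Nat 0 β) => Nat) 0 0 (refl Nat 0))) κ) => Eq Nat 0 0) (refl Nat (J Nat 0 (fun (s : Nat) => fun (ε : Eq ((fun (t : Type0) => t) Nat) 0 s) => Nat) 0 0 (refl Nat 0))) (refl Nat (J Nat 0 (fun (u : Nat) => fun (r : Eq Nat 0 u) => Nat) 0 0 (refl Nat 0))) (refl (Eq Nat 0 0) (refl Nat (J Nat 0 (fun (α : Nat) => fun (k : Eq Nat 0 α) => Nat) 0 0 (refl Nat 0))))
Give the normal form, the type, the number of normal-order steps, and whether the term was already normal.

normal form:
  refl Nat 0
inferred type:
  Eq Nat 0 0
steps to reach normal form (normal order): 2
already normal: no
first redex: a J iota-redex


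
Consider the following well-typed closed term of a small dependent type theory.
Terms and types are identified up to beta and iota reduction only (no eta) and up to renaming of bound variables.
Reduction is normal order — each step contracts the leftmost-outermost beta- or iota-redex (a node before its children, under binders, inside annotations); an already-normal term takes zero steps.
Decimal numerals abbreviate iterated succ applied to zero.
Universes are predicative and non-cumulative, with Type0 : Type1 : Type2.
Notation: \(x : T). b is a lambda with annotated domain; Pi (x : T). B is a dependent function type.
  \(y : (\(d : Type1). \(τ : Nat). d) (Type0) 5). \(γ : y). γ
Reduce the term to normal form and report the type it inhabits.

normal form:
  \(y : Type0). \(d : y). d
type:
  Pi (y : Type0). Pi (d : y). y


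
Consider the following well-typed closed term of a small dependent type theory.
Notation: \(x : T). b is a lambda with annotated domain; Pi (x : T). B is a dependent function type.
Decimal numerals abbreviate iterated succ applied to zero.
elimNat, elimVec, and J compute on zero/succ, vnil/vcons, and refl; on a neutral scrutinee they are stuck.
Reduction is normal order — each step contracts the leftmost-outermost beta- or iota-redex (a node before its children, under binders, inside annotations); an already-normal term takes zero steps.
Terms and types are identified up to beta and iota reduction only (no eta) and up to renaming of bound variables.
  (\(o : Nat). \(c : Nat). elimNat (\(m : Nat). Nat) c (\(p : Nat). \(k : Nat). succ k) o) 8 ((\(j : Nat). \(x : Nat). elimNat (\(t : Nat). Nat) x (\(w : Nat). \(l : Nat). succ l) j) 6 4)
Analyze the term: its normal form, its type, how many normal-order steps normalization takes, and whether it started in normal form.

reduced normal form:
  18
inferred type:
  Nat
reduction steps (normal order): 48
already normal: no
first contracted redex: a beta-redex


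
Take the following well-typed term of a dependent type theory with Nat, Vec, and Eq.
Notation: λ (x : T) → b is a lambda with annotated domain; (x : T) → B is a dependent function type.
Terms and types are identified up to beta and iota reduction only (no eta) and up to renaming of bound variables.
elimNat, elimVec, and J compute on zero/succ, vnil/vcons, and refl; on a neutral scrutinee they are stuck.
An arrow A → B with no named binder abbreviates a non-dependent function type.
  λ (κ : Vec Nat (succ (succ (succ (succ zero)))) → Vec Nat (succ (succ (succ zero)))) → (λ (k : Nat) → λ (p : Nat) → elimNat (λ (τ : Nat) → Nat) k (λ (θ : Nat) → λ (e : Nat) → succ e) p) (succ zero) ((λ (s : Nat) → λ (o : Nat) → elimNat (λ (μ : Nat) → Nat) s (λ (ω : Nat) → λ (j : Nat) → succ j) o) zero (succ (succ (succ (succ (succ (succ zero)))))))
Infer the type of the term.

inferred type:
  (Vec Nat (succ (succ (succ (succ zero)))) → Vec Nat (succ (succ (succ zero)))) → Nat
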